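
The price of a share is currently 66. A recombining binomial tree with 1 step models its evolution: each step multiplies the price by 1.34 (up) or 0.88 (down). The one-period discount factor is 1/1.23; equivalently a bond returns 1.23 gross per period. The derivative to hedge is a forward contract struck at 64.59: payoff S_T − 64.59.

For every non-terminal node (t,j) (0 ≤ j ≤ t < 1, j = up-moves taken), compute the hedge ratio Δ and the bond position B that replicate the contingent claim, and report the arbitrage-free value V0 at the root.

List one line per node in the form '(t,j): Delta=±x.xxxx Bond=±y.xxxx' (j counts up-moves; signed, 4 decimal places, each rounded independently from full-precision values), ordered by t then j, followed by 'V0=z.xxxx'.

The replicating-portfolio and risk-neutral prices coincide; use p* = (1.23−0.88)/(1.34−0.88) = 0.7609 for the latter.
Payoff layer (t=1): V(1,0)=-6.5100, V(1,1)=23.8500
(0,0): S=66.0000. Δ = (V_up−V_dn)/(S_up−S_dn) = (23.8500−-6.5100)/(88.4400−58.0800) = 1.0000. V = [p*·23.8500 + (1−p*)·-6.5100]/1.23 = 13.4878. B = V − Δ·S = -52.5122.
Each (Δ,B) replicates both successor values, so the strategy is self-financing and V0 is arbitrage-free.

(0,0): Delta=1.0000 Bond=-52.5122
V0=13.4878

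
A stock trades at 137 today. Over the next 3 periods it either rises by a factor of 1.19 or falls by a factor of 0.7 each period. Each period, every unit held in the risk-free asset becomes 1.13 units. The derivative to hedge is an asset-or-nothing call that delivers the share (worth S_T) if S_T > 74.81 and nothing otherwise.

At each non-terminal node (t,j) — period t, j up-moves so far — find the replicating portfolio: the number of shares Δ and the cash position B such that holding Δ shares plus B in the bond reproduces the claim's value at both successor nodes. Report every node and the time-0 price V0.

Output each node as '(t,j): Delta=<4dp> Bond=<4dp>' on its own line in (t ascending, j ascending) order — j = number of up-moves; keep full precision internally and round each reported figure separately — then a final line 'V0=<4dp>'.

Under the risk-neutral measure, an up-move has probability p* = (R−d)/(u−d) = 0.8776 and values discount at R = 1.13.
Terminal values V(3,·): V(3,0)=0.0000, V(3,1)=79.8847, V(3,2)=135.8040, V(3,3)=230.8668
Node (2,0) S=67.1300: V=(p*·79.8847+(1−p*)·0.0000)/1.13=62.0380; Δ=(79.8847−0.0000)/(79.8847−46.9910)=2.4286; B=V−Δ·S=-100.9920
Node (2,1) S=114.1210: V=(p*·135.8040+(1−p*)·79.8847)/1.13=114.1210; Δ=(135.8040−79.8847)/(135.8040−79.8847)=1.0000; B=V−Δ·S=0.0000
Node (2,2) S=194.0057: V=(p*·230.8668+(1−p*)·135.8040)/1.13=194.0057; Δ=(230.8668−135.8040)/(230.8668−135.8040)=1.0000; B=V−Δ·S=0.0000
Node (1,0) S=95.9000: V=(p*·114.1210+(1−p*)·62.0380)/1.13=95.3482; Δ=(114.1210−62.0380)/(114.1210−67.1300)=1.1084; B=V−Δ·S=-10.9437
Node (1,1) S=163.0300: V=(p*·194.0057+(1−p*)·114.1210)/1.13=163.0300; Δ=(194.0057−114.1210)/(194.0057−114.1210)=1.0000; B=V−Δ·S=0.0000
Node (0,0) S=137.0000: V=(p*·163.0300+(1−p*)·95.3482)/1.13=136.9402; Δ=(163.0300−95.3482)/(163.0300−95.9000)=1.0082; B=V−Δ·S=-1.1859
Check: Δ(0,0)·S0 + B(0,0) = 136.9402 = V0.

(0,0): Delta=1.0082 Bond=-1.1859
(1,0): Delta=1.1084 Bond=-10.9437
(1,1): Delta=1.0000 Bond=0.0000
(2,0): Delta=2.4286 Bond=-100.9920
(2,1): Delta=1.0000 Bond=0.0000
(2,2): Delta=1.0000 Bond=0.0000
V0=136.9402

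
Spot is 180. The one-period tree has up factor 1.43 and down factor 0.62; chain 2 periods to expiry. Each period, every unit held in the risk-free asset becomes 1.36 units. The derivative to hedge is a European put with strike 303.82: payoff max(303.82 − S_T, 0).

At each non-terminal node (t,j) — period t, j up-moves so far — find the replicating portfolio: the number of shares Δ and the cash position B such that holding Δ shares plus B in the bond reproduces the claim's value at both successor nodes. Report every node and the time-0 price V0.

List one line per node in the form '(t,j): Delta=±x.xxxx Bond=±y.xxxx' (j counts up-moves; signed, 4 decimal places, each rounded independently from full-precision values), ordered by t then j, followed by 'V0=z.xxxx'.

(0,0): Delta=-0.7039 Bond=139.9668
(1,0): Delta=-1.0000 Bond=223.3971
(1,1): Delta=-0.6918 Bond=187.2293
V0=13.2607

Under the risk-neutral measure, an up-move has probability p* = (R−d)/(u−d) = 0.9136 and values discount at R = 1.36.
Payoff layer (t=2): V(2,0)=234.6280, V(2,1)=144.2320, V(2,2)=0.0000
Node (1,0) S=111.6000: V=(p*·144.2320+(1−p*)·234.6280)/1.36=111.7971; Δ=(144.2320−234.6280)/(159.5880−69.1920)=-1.0000; B=V−Δ·S=223.3971
Node (1,1) S=257.4000: V=(p*·0.0000+(1−p*)·144.2320)/1.36=9.1651; Δ=(0.0000−144.2320)/(368.0820−159.5880)=-0.6918; B=V−Δ·S=187.2293
Node (0,0) S=180.0000: V=(p*·9.1651+(1−p*)·111.7971)/1.36=13.2607; Δ=(9.1651−111.7971)/(257.4000−111.6000)=-0.7039; B=V−Δ·S=139.9668
Self-financing check: at every node Δ·S+B equals the discounted successor values.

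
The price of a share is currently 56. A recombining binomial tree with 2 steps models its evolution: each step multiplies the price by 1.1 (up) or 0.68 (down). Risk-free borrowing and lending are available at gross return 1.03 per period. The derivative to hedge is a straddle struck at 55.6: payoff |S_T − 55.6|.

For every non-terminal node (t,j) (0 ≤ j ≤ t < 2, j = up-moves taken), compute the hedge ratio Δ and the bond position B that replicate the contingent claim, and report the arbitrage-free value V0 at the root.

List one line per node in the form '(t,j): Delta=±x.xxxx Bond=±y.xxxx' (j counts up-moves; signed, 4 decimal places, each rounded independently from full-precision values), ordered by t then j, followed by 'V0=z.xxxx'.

(0,0): Delta=-0.1634 Bond=21.4792
(1,0): Delta=-1.0000 Bond=53.9806
(1,1): Delta=-0.0600 Bond=15.7522
V0=12.3277

Since d<R<u, set p* = (R−d)/(u−d) = 0.8333; price each node as the discounted p*-expectation of its children.
Terminal payoffs: V(2,0)=29.7056, V(2,1)=13.7120, V(2,2)=12.1600
Node (1,0) S=38.0800: V=(p*·13.7120+(1−p*)·29.7056)/1.03=15.9006; Δ=(13.7120−29.7056)/(41.8880−25.8944)=-1.0000; B=V−Δ·S=53.9806
Node (1,1) S=61.6000: V=(p*·12.1600+(1−p*)·13.7120)/1.03=12.0570; Δ=(12.1600−13.7120)/(67.7600−41.8880)=-0.0600; B=V−Δ·S=15.7522
Node (0,0) S=56.0000: V=(p*·12.0570+(1−p*)·15.9006)/1.03=12.3277; Δ=(12.0570−15.9006)/(61.6000−38.0800)=-0.1634; B=V−Δ·S=21.4792
Self-financing check: at every node Δ·S+B equals the discounted successor values.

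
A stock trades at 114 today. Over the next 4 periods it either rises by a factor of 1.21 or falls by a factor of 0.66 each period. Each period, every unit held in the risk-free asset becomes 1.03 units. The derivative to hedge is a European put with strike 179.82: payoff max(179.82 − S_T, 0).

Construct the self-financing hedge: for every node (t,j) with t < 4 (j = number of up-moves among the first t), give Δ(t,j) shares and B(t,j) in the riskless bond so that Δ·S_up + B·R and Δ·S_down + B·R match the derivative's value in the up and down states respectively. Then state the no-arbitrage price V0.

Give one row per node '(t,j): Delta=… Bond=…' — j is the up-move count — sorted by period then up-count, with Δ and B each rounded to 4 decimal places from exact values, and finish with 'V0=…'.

Since d<R<u, set p* = (R−d)/(u−d) = 0.6727; price each node as the discounted p*-expectation of its children.
Terminal payoffs: V(4,0)=158.1888, V(4,1)=140.1628, V(4,2)=107.1151, V(4,3)=46.5278, V(4,4)=0.0000
  t=3,j=0: stock 32.7745 → up 39.6572 (V=140.1628), down 21.6312 (V=158.1888). Price 141.8080; hedge Δ=-1.0000, bond B=174.5825.
  t=3,j=1: stock 60.0867 → up 72.7049 (V=107.1151), down 39.6572 (V=140.1628). Price 114.4959; hedge Δ=-1.0000, bond B=174.5825.
  t=3,j=2: stock 110.1589 → up 133.2922 (V=46.5278), down 72.7049 (V=107.1151). Price 64.4236; hedge Δ=-1.0000, bond B=174.5825.
  t=3,j=3: stock 201.9580 → up 244.3691 (V=0.0000), down 133.2922 (V=46.5278). Price 14.7838; hedge Δ=-0.4189, bond B=99.3797.
  t=2,j=0: stock 49.6584 → up 60.0867 (V=114.4959), down 32.7745 (V=141.8080). Price 119.8392; hedge Δ=-1.0000, bond B=169.4976.
  t=2,j=1: stock 91.0404 → up 110.1589 (V=64.4236), down 60.0867 (V=114.4959). Price 78.4572; hedge Δ=-1.0000, bond B=169.4976.
  t=2,j=2: stock 166.9074 → up 201.9580 (V=14.7838), down 110.1589 (V=64.4236). Price 30.1258; hedge Δ=-0.5407, bond B=120.3801.
  t=1,j=0: stock 75.2400 → up 91.0404 (V=78.4572), down 49.6584 (V=119.8392). Price 89.3208; hedge Δ=-1.0000, bond B=164.5608.
  t=1,j=1: stock 137.9400 → up 166.9074 (V=30.1258), down 91.0404 (V=78.4572). Price 44.6052; hedge Δ=-0.6371, bond B=132.4805.
  t=0,j=0: stock 114.0000 → up 137.9400 (V=44.6052), down 75.2400 (V=89.3208). Price 57.5139; hedge Δ=-0.7132, bond B=138.8151.
Check: Δ(0,0)·S0 + B(0,0) = 57.5139 = V0.

(0,0): Delta=-0.7132 Bond=138.8151
(1,0): Delta=-1.0000 Bond=164.5608
(1,1): Delta=-0.6371 Bond=132.4805
(2,0): Delta=-1.0000 Bond=169.4976
(2,1): Delta=-1.0000 Bond=169.4976
(2,2): Delta=-0.5407 Bond=120.3801
(3,0): Delta=-1.0000 Bond=174.5825
(3,1): Delta=-1.0000 Bond=174.5825
(3,2): Delta=-1.0000 Bond=174.5825
(3,3): Delta=-0.4189 Bond=99.3797
V0=57.5139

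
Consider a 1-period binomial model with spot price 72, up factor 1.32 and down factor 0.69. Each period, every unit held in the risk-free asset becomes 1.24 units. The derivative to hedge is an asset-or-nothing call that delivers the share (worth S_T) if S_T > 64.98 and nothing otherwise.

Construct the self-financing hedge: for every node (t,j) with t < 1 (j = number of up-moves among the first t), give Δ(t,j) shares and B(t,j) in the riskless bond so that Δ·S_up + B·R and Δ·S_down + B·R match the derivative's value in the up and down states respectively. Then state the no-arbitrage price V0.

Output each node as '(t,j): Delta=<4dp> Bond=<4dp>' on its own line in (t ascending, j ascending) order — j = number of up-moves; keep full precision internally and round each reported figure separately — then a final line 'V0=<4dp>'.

(0,0): Delta=2.0952 Bond=-83.9447
V0=66.9124

The replicating-portfolio and risk-neutral prices coincide; use p* = (1.24−0.69)/(1.32−0.69) = 0.8730 for the latter.
Terminal payoffs: V(1,0)=0.0000, V(1,1)=95.0400
  t=0,j=0: stock 72.0000 → up 95.0400 (V=95.0400), down 49.6800 (V=0.0000). Price 66.9124; hedge Δ=2.0952, bond B=-83.9447.
Each (Δ,B) replicates both successor values, so the strategy is self-financing and V0 is arbitrage-free.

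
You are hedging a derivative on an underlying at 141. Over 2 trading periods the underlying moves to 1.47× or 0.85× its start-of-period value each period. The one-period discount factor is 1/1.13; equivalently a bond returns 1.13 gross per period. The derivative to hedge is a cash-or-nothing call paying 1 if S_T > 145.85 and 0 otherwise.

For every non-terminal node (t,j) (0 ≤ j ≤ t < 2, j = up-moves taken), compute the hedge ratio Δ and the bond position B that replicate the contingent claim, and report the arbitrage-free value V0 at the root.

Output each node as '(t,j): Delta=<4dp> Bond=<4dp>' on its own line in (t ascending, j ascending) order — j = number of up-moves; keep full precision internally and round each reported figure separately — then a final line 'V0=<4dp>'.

Risk-neutral probability p* = (R−d)/(u−d) = (1.13−0.85)/(1.47−0.85) = 0.4516.
Payoff layer (t=2): V(2,0)=0.0000, V(2,1)=1.0000, V(2,2)=1.0000
Node (1,0) S=119.8500: V=(p*·1.0000+(1−p*)·0.0000)/1.13=0.3997; Δ=(1.0000−0.0000)/(176.1795−101.8725)=0.0135; B=V−Δ·S=-1.2132
Node (1,1) S=207.2700: V=(p*·1.0000+(1−p*)·1.0000)/1.13=0.8850; Δ=(1.0000−1.0000)/(304.6869−176.1795)=0.0000; B=V−Δ·S=0.8850
Node (0,0) S=141.0000: V=(p*·0.8850+(1−p*)·0.3997)/1.13=0.5476; Δ=(0.8850−0.3997)/(207.2700−119.8500)=0.0056; B=V−Δ·S=-0.2351
The time-0 hedge costs 0.5476, which is the no-arbitrage price.

(0,0): Delta=0.0056 Bond=-0.2351
(1,0): Delta=0.0135 Bond=-1.2132
(1,1): Delta=0.0000 Bond=0.8850
V0=0.5476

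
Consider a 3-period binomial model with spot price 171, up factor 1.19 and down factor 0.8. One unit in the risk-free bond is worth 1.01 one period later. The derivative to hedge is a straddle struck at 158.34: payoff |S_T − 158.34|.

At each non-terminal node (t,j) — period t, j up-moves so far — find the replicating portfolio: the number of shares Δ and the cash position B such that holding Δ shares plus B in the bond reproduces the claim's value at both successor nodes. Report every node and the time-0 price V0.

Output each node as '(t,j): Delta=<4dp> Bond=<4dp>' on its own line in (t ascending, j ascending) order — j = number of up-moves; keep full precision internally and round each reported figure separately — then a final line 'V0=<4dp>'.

Since d<R<u, set p* = (R−d)/(u−d) = 0.5385; price each node as the discounted p*-expectation of its children.
Payoff layer (t=3): V(3,0)=70.7880, V(3,1)=28.1064, V(3,2)=35.3825, V(3,3)=129.8222
Node (2,0) S=109.4400: V=(p*·28.1064+(1−p*)·70.7880)/1.01=47.3323; Δ=(28.1064−70.7880)/(130.2336−87.5520)=-1.0000; B=V−Δ·S=156.7723
Node (2,1) S=162.7920: V=(p*·35.3825+(1−p*)·28.1064)/1.01=31.7072; Δ=(35.3825−28.1064)/(193.7225−130.2336)=0.1146; B=V−Δ·S=13.0506
Node (2,2) S=242.1531: V=(p*·129.8222+(1−p*)·35.3825)/1.01=85.3808; Δ=(129.8222−35.3825)/(288.1622−193.7225)=1.0000; B=V−Δ·S=-156.7723
Node (1,0) S=136.8000: V=(p*·31.7072+(1−p*)·47.3323)/1.01=38.5334; Δ=(31.7072−47.3323)/(162.7920−109.4400)=-0.2929; B=V−Δ·S=78.5977
Node (1,1) S=203.4900: V=(p*·85.3808+(1−p*)·31.7072)/1.01=60.0083; Δ=(85.3808−31.7072)/(242.1531−162.7920)=0.6763; B=V−Δ·S=-77.6163
Node (0,0) S=171.0000: V=(p*·60.0083+(1−p*)·38.5334)/1.01=49.6008; Δ=(60.0083−38.5334)/(203.4900−136.8000)=0.3220; B=V−Δ·S=-5.4629
Check: Δ(0,0)·S0 + B(0,0) = 49.6008 = V0.

(0,0): Delta=0.3220 Bond=-5.4629
(1,0): Delta=-0.2929 Bond=78.5977
(1,1): Delta=0.6763 Bond=-77.6163
(2,0): Delta=-1.0000 Bond=156.7723
(2,1): Delta=0.1146 Bond=13.0506
(2,2): Delta=1.0000 Bond=-156.7723
V0=49.6008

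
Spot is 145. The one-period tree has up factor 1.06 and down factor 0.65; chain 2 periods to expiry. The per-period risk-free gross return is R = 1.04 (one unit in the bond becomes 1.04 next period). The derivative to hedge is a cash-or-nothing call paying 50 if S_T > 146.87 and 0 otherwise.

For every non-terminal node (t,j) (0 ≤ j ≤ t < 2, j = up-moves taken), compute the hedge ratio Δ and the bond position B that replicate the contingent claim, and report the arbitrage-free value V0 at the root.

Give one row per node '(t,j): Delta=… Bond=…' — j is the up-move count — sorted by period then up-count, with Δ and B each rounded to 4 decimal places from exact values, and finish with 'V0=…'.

(0,0): Delta=0.7692 Bond=-69.7130
(1,0): Delta=0.0000 Bond=0.0000
(1,1): Delta=0.7934 Bond=-76.2195
V0=41.8278

The replicating-portfolio and risk-neutral prices coincide; use p* = (1.04−0.65)/(1.06−0.65) = 0.9512 for the latter.
Payoff layer (t=2): V(2,0)=0.0000, V(2,1)=0.0000, V(2,2)=50.0000
Node (1,0) S=94.2500: V=(p*·0.0000+(1−p*)·0.0000)/1.04=0.0000; Δ=(0.0000−0.0000)/(99.9050−61.2625)=0.0000; B=V−Δ·S=0.0000
Node (1,1) S=153.7000: V=(p*·50.0000+(1−p*)·0.0000)/1.04=45.7317; Δ=(50.0000−0.0000)/(162.9220−99.9050)=0.7934; B=V−Δ·S=-76.2195
Node (0,0) S=145.0000: V=(p*·45.7317+(1−p*)·0.0000)/1.04=41.8278; Δ=(45.7317−0.0000)/(153.7000−94.2500)=0.7692; B=V−Δ·S=-69.7130
The time-0 hedge costs 41.8278, which is the no-arbitrage price.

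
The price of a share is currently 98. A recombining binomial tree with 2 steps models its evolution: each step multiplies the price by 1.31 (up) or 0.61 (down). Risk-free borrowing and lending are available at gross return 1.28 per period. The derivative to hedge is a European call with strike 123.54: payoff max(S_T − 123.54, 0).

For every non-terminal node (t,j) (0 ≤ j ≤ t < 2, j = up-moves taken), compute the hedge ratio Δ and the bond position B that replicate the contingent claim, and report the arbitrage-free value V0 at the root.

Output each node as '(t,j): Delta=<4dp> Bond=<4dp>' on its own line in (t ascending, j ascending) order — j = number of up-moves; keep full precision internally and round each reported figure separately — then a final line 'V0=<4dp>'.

Under the risk-neutral measure, an up-move has probability p* = (R−d)/(u−d) = 0.9571 and values discount at R = 1.28.
At expiry t=2: V(2,0)=0.0000, V(2,1)=0.0000, V(2,2)=44.6378
(1,0): S=59.7800. Δ = (V_up−V_dn)/(S_up−S_dn) = (0.0000−0.0000)/(78.3118−36.4658) = 0.0000. V = [p*·0.0000 + (1−p*)·0.0000]/1.28 = 0.0000. B = V − Δ·S = 0.0000.
(1,1): S=128.3800. Δ = (V_up−V_dn)/(S_up−S_dn) = (44.6378−0.0000)/(168.1778−78.3118) = 0.4967. V = [p*·44.6378 + (1−p*)·0.0000]/1.28 = 33.3787. B = V − Δ·S = -30.3896.
(0,0): S=98.0000. Δ = (V_up−V_dn)/(S_up−S_dn) = (33.3787−0.0000)/(128.3800−59.7800) = 0.4866. V = [p*·33.3787 + (1−p*)·0.0000]/1.28 = 24.9595. B = V − Δ·S = -22.7243.
Root portfolio cost Δ·98+B reproduces V0=24.9595.

(0,0): Delta=0.4866 Bond=-22.7243
(1,0): Delta=0.0000 Bond=0.0000
(1,1): Delta=0.4967 Bond=-30.3896
V0=24.9595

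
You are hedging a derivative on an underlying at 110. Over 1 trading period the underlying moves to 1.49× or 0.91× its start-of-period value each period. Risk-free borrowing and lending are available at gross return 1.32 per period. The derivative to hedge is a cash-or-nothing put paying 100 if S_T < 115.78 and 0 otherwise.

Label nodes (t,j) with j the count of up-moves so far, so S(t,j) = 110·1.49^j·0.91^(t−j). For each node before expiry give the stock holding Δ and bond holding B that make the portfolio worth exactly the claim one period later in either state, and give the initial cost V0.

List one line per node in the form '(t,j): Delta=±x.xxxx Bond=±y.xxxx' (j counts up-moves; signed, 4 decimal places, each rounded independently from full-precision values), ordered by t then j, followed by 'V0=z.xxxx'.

(0,0): Delta=-1.5674 Bond=194.6186
V0=22.2048

Risk-neutral probability p* = (R−d)/(u−d) = (1.32−0.91)/(1.49−0.91) = 0.7069.
Payoff layer (t=1): V(1,0)=100.0000, V(1,1)=0.0000
Node (0,0) S=110.0000: V=(p*·0.0000+(1−p*)·100.0000)/1.32=22.2048; Δ=(0.0000−100.0000)/(163.9000−100.1000)=-1.5674; B=V−Δ·S=194.6186
Self-financing check: at every node Δ·S+B equals the discounted successor values.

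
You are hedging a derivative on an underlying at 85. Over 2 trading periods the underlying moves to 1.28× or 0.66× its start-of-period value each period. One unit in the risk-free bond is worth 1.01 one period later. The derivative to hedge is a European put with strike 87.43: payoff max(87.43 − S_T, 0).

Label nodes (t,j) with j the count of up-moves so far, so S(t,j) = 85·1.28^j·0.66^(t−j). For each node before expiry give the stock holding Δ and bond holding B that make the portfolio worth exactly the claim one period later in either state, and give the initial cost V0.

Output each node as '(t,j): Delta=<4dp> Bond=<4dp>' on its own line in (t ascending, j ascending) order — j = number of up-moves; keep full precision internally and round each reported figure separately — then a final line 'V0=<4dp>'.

Risk-neutral probability p* = (R−d)/(u−d) = (1.01−0.66)/(1.28−0.66) = 0.5645.
Payoff layer (t=2): V(2,0)=50.4040, V(2,1)=15.6220, V(2,2)=0.0000
  t=1,j=0: stock 56.1000 → up 71.8080 (V=15.6220), down 37.0260 (V=50.4040). Price 30.4644; hedge Δ=-1.0000, bond B=86.5644.
  t=1,j=1: stock 108.8000 → up 139.2640 (V=0.0000), down 71.8080 (V=15.6220). Price 6.7358; hedge Δ=-0.2316, bond B=31.9325.
  t=0,j=0: stock 85.0000 → up 108.8000 (V=6.7358), down 56.1000 (V=30.4644). Price 16.9002; hedge Δ=-0.4503, bond B=55.1721.
Root portfolio cost Δ·85+B reproduces V0=16.9002.

(0,0): Delta=-0.4503 Bond=55.1721
(1,0): Delta=-1.0000 Bond=86.5644
(1,1): Delta=-0.2316 Bond=31.9325
V0=16.9002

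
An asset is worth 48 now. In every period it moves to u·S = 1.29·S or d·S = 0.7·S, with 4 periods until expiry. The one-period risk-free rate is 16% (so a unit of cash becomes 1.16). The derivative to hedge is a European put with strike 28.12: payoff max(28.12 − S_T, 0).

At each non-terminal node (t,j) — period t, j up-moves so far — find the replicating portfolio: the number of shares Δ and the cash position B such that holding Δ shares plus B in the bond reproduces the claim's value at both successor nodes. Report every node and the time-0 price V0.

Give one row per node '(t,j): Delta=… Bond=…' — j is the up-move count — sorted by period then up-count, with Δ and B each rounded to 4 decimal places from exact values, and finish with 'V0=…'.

Since d<R<u, set p* = (R−d)/(u−d) = 0.7797; price each node as the discounted p*-expectation of its children.
Terminal values V(4,·): V(4,0)=16.5952, V(4,1)=6.8814, V(4,2)=0.0000, V(4,3)=0.0000, V(4,4)=0.0000
  t=3,j=0: stock 16.4640 → up 21.2386 (V=6.8814), down 11.5248 (V=16.5952). Price 7.7774; hedge Δ=-1.0000, bond B=24.2414.
  t=3,j=1: stock 30.3408 → up 39.1396 (V=0.0000), down 21.2386 (V=6.8814). Price 1.3071; hedge Δ=-0.3844, bond B=12.9706.
  t=3,j=2: stock 55.9138 → up 72.1288 (V=0.0000), down 39.1396 (V=0.0000). Price 0.0000; hedge Δ=0.0000, bond B=0.0000.
  t=3,j=3: stock 103.0411 → up 132.9230 (V=0.0000), down 72.1288 (V=0.0000). Price 0.0000; hedge Δ=0.0000, bond B=0.0000.
  t=2,j=0: stock 23.5200 → up 30.3408 (V=1.3071), down 16.4640 (V=7.7774). Price 2.3558; hedge Δ=-0.4663, bond B=13.3224.
  t=2,j=1: stock 43.3440 → up 55.9138 (V=0.0000), down 30.3408 (V=1.3071). Price 0.2483; hedge Δ=-0.0511, bond B=2.4637.
  t=2,j=2: stock 79.8768 → up 103.0411 (V=0.0000), down 55.9138 (V=0.0000). Price 0.0000; hedge Δ=0.0000, bond B=0.0000.
  t=1,j=0: stock 33.6000 → up 43.3440 (V=0.2483), down 23.5200 (V=2.3558). Price 0.6144; hedge Δ=-0.1063, bond B=4.1865.
  t=1,j=1: stock 61.9200 → up 79.8768 (V=0.0000), down 43.3440 (V=0.2483). Price 0.0472; hedge Δ=-0.0068, bond B=0.4680.
  t=0,j=0: stock 48.0000 → up 61.9200 (V=0.0472), down 33.6000 (V=0.6144). Price 0.1484; hedge Δ=-0.0200, bond B=1.1097.
Self-financing check: at every node Δ·S+B equals the discounted successor values.

(0,0): Delta=-0.0200 Bond=1.1097
(1,0): Delta=-0.1063 Bond=4.1865
(1,1): Delta=-0.0068 Bond=0.4680
(2,0): Delta=-0.4663 Bond=13.3224
(2,1): Delta=-0.0511 Bond=2.4637
(2,2): Delta=0.0000 Bond=0.0000
(3,0): Delta=-1.0000 Bond=24.2414
(3,1): Delta=-0.3844 Bond=12.9706
(3,2): Delta=0.0000 Bond=0.0000
(3,3): Delta=0.0000 Bond=0.0000
V0=0.1484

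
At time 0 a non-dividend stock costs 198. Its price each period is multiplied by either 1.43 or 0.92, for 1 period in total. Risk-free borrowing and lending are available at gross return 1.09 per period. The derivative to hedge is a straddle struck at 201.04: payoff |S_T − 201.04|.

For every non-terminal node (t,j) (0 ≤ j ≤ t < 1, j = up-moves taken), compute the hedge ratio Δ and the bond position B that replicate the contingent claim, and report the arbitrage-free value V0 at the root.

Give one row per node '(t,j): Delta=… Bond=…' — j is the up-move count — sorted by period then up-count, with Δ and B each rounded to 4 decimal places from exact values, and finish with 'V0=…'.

(0,0): Delta=0.6261 Bond=-87.3064
V0=36.6544

Risk-neutral probability p* = (R−d)/(u−d) = (1.09−0.92)/(1.43−0.92) = 0.3333.
Payoff layer (t=1): V(1,0)=18.8800, V(1,1)=82.1000
  t=0,j=0: stock 198.0000 → up 283.1400 (V=82.1000), down 182.1600 (V=18.8800). Price 36.6544; hedge Δ=0.6261, bond B=-87.3064.
Self-financing check: at every node Δ·S+B equals the discounted successor values.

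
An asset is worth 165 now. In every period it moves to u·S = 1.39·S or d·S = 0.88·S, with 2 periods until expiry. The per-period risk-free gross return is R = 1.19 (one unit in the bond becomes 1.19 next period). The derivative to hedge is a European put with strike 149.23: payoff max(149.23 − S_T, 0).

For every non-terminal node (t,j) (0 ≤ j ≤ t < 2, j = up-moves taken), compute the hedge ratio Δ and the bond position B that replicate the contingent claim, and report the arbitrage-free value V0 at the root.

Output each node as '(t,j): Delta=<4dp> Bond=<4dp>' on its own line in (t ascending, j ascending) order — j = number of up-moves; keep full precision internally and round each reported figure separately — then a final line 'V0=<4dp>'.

(0,0): Delta=-0.0840 Bond=16.1927
(1,0): Delta=-0.2897 Bond=49.1367
(1,1): Delta=0.0000 Bond=0.0000
V0=2.3299

The replicating-portfolio and risk-neutral prices coincide; use p* = (1.19−0.88)/(1.39−0.88) = 0.6078 for the latter.
Terminal values V(2,·): V(2,0)=21.4540, V(2,1)=0.0000, V(2,2)=0.0000
  t=1,j=0: stock 145.2000 → up 201.8280 (V=0.0000), down 127.7760 (V=21.4540). Price 7.0700; hedge Δ=-0.2897, bond B=49.1367.
  t=1,j=1: stock 229.3500 → up 318.7965 (V=0.0000), down 201.8280 (V=0.0000). Price 0.0000; hedge Δ=0.0000, bond B=0.0000.
  t=0,j=0: stock 165.0000 → up 229.3500 (V=0.0000), down 145.2000 (V=7.0700). Price 2.3299; hedge Δ=-0.0840, bond B=16.1927.
Self-financing check: at every node Δ·S+B equals the discounted successor values.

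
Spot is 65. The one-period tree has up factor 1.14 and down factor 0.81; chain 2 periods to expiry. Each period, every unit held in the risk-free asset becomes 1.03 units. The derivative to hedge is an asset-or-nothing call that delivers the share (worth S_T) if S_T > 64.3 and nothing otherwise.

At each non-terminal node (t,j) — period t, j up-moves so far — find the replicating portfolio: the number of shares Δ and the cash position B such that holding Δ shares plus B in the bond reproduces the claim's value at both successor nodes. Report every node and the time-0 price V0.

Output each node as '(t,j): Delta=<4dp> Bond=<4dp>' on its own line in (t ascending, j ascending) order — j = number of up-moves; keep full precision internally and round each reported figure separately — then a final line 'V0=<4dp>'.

Risk-neutral probability p* = (R−d)/(u−d) = (1.03−0.81)/(1.14−0.81) = 0.6667.
At expiry t=2: V(2,0)=0.0000, V(2,1)=0.0000, V(2,2)=84.4740
  t=1,j=0: stock 52.6500 → up 60.0210 (V=0.0000), down 42.6465 (V=0.0000). Price 0.0000; hedge Δ=0.0000, bond B=0.0000.
  t=1,j=1: stock 74.1000 → up 84.4740 (V=84.4740), down 60.0210 (V=0.0000). Price 54.6757; hedge Δ=3.4545, bond B=-201.3061.
  t=0,j=0: stock 65.0000 → up 74.1000 (V=54.6757), down 52.6500 (V=0.0000). Price 35.3888; hedge Δ=2.5490, bond B=-130.2952.
Self-financing check: at every node Δ·S+B equals the discounted successor values.

(0,0): Delta=2.5490 Bond=-130.2952
(1,0): Delta=0.0000 Bond=0.0000
(1,1): Delta=3.4545 Bond=-201.3061
V0=35.3888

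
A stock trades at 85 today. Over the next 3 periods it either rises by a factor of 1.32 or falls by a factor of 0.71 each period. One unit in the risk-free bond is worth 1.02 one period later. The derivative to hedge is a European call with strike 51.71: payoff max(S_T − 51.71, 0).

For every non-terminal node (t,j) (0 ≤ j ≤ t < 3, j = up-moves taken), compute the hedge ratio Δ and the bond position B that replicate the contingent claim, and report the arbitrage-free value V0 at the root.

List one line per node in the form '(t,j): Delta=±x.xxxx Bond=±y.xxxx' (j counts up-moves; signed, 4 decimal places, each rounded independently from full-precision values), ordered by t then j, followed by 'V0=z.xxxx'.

The replicating-portfolio and risk-neutral prices coincide; use p* = (1.02−0.71)/(1.32−0.71) = 0.5082 for the latter.
At expiry t=3: V(3,0)=0.0000, V(3,1)=4.8500, V(3,2)=53.4438, V(3,3)=143.7873
  t=2,j=0: stock 42.8485 → up 56.5600 (V=4.8500), down 30.4224 (V=0.0000). Price 2.4164; hedge Δ=0.1856, bond B=-5.5344.
  t=2,j=1: stock 79.6620 → up 105.1538 (V=53.4438), down 56.5600 (V=4.8500). Price 28.9659; hedge Δ=1.0000, bond B=-50.6961.
  t=2,j=2: stock 148.1040 → up 195.4973 (V=143.7873), down 105.1538 (V=53.4438). Price 97.4079; hedge Δ=1.0000, bond B=-50.6961.
  t=1,j=0: stock 60.3500 → up 79.6620 (V=28.9659), down 42.8485 (V=2.4164). Price 15.5969; hedge Δ=0.7212, bond B=-27.9269.
  t=1,j=1: stock 112.2000 → up 148.1040 (V=97.4079), down 79.6620 (V=28.9659). Price 62.4980; hedge Δ=1.0000, bond B=-49.7020.
  t=0,j=0: stock 85.0000 → up 112.2000 (V=62.4980), down 60.3500 (V=15.5969). Price 38.6587; hedge Δ=0.9046, bond B=-38.2284.
Check: Δ(0,0)·S0 + B(0,0) = 38.6587 = V0.

(0,0): Delta=0.9046 Bond=-38.2284
(1,0): Delta=0.7212 Bond=-27.9269
(1,1): Delta=1.0000 Bond=-49.7020
(2,0): Delta=0.1856 Bond=-5.5344
(2,1): Delta=1.0000 Bond=-50.6961
(2,2): Delta=1.0000 Bond=-50.6961
V0=38.6587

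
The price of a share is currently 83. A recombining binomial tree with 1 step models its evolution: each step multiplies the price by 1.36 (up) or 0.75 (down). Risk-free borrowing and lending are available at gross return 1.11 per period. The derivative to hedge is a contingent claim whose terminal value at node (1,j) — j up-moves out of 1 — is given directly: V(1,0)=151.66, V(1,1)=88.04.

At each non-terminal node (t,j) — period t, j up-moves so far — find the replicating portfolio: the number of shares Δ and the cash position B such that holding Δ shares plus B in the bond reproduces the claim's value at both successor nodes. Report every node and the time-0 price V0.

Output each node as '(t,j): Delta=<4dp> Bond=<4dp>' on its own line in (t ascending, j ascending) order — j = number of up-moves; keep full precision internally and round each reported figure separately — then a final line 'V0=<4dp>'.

The replicating-portfolio and risk-neutral prices coincide; use p* = (1.11−0.75)/(1.36−0.75) = 0.5902 for the latter.
Payoff layer (t=1): V(1,0)=151.6600, V(1,1)=88.0400
(0,0): S=83.0000. Δ = (V_up−V_dn)/(S_up−S_dn) = (88.0400−151.6600)/(112.8800−62.2500) = -1.2566. V = [p*·88.0400 + (1−p*)·151.6600]/1.11 = 102.8052. B = V − Δ·S = 207.1003.
Check: Δ(0,0)·S0 + B(0,0) = 102.8052 = V0.

(0,0): Delta=-1.2566 Bond=207.1003
V0=102.8052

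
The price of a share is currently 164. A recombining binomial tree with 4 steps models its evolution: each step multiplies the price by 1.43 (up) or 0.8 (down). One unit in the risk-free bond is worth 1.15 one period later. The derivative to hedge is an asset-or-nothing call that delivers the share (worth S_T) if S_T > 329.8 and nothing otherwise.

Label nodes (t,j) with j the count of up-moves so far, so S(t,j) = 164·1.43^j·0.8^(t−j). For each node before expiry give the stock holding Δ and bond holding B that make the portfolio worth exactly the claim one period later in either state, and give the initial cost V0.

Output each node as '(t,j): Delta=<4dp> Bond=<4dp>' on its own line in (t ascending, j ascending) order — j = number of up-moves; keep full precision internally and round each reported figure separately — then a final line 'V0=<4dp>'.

Under the risk-neutral measure, an up-move has probability p* = (R−d)/(u−d) = 0.5556 and values discount at R = 1.15.
Terminal values V(4,·): V(4,0)=0.0000, V(4,1)=0.0000, V(4,2)=0.0000, V(4,3)=383.6560, V(4,4)=685.7850
  t=3,j=0: stock 83.9680 → up 120.0742 (V=0.0000), down 67.1744 (V=0.0000). Price 0.0000; hedge Δ=0.0000, bond B=0.0000.
  t=3,j=1: stock 150.0928 → up 214.6327 (V=0.0000), down 120.0742 (V=0.0000). Price 0.0000; hedge Δ=0.0000, bond B=0.0000.
  t=3,j=2: stock 268.2909 → up 383.6560 (V=383.6560), down 214.6327 (V=0.0000). Price 185.3410; hedge Δ=2.2698, bond B=-423.6367.
  t=3,j=3: stock 479.5699 → up 685.7850 (V=685.7850), down 383.6560 (V=383.6560). Price 479.5699; hedge Δ=1.0000, bond B=0.0000.
  t=2,j=0: stock 104.9600 → up 150.0928 (V=0.0000), down 83.9680 (V=0.0000). Price 0.0000; hedge Δ=0.0000, bond B=0.0000.
  t=2,j=1: stock 187.6160 → up 268.2909 (V=185.3410), down 150.0928 (V=0.0000). Price 89.5367; hedge Δ=1.5681, bond B=-204.6554.
  t=2,j=2: stock 335.3636 → up 479.5699 (V=479.5699), down 268.2909 (V=185.3410). Price 303.3057; hedge Δ=1.3926, bond B=-163.7243.
  t=1,j=0: stock 131.2000 → up 187.6160 (V=89.5367), down 104.9600 (V=0.0000). Price 43.2545; hedge Δ=1.0832, bond B=-98.8673.
  t=1,j=1: stock 234.5200 → up 335.3636 (V=303.3057), down 187.6160 (V=89.5367). Price 181.1281; hedge Δ=1.4469, bond B=-158.1877.
  t=0,j=0: stock 164.0000 → up 234.5200 (V=181.1281), down 131.2000 (V=43.2545). Price 104.2182; hedge Δ=1.3344, bond B=-114.6288.
Check: Δ(0,0)·S0 + B(0,0) = 104.2182 = V0.

(0,0): Delta=1.3344 Bond=-114.6288
(1,0): Delta=1.0832 Bond=-98.8673
(1,1): Delta=1.4469 Bond=-158.1877
(2,0): Delta=0.0000 Bond=0.0000
(2,1): Delta=1.5681 Bond=-204.6554
(2,2): Delta=1.3926 Bond=-163.7243
(3,0): Delta=0.0000 Bond=0.0000
(3,1): Delta=0.0000 Bond=0.0000
(3,2): Delta=2.2698 Bond=-423.6367
(3,3): Delta=1.0000 Bond=0.0000
V0=104.2182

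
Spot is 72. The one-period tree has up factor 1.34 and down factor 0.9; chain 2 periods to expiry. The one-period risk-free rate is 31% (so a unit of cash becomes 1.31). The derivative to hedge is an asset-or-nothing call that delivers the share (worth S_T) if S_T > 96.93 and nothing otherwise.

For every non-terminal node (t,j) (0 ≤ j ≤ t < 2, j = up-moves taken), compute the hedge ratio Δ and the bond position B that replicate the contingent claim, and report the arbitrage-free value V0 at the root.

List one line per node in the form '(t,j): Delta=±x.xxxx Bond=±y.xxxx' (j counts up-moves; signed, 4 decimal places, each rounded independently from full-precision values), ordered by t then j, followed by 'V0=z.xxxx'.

No-arbitrage ⇒ martingale measure with p* = (R−d)/(u−d) = 0.9318.
At expiry t=2: V(2,0)=0.0000, V(2,1)=0.0000, V(2,2)=129.2832
  t=1,j=0: stock 64.8000 → up 86.8320 (V=0.0000), down 58.3200 (V=0.0000). Price 0.0000; hedge Δ=0.0000, bond B=0.0000.
  t=1,j=1: stock 96.4800 → up 129.2832 (V=129.2832), down 86.8320 (V=0.0000). Price 91.9606; hedge Δ=3.0455, bond B=-201.8648.
  t=0,j=0: stock 72.0000 → up 96.4800 (V=91.9606), down 64.8000 (V=0.0000). Price 65.4127; hedge Δ=2.9028, bond B=-143.5888.
Each (Δ,B) replicates both successor values, so the strategy is self-financing and V0 is arbitrage-free.

(0,0): Delta=2.9028 Bond=-143.5888
(1,0): Delta=0.0000 Bond=0.0000
(1,1): Delta=3.0455 Bond=-201.8648
V0=65.4127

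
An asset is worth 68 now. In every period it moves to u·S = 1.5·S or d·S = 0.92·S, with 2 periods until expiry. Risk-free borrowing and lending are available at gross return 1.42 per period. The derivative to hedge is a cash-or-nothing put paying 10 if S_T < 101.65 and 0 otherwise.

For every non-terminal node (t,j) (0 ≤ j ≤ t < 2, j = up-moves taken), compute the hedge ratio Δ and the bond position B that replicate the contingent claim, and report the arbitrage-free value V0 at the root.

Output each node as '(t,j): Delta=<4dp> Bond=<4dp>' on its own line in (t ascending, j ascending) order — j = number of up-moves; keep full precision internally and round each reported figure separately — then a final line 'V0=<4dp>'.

(0,0): Delta=-0.1539 Bond=11.7408
(1,0): Delta=0.0000 Bond=7.0423
(1,1): Delta=-0.1690 Bond=18.2127
V0=1.2737

No-arbitrage ⇒ martingale measure with p* = (R−d)/(u−d) = 0.8621.
Terminal values V(2,·): V(2,0)=10.0000, V(2,1)=10.0000, V(2,2)=0.0000
  t=1,j=0: stock 62.5600 → up 93.8400 (V=10.0000), down 57.5552 (V=10.0000). Price 7.0423; hedge Δ=0.0000, bond B=7.0423.
  t=1,j=1: stock 102.0000 → up 153.0000 (V=0.0000), down 93.8400 (V=10.0000). Price 0.9713; hedge Δ=-0.1690, bond B=18.2127.
  t=0,j=0: stock 68.0000 → up 102.0000 (V=0.9713), down 62.5600 (V=7.0423). Price 1.2737; hedge Δ=-0.1539, bond B=11.7408.
Check: Δ(0,0)·S0 + B(0,0) = 1.2737 = V0.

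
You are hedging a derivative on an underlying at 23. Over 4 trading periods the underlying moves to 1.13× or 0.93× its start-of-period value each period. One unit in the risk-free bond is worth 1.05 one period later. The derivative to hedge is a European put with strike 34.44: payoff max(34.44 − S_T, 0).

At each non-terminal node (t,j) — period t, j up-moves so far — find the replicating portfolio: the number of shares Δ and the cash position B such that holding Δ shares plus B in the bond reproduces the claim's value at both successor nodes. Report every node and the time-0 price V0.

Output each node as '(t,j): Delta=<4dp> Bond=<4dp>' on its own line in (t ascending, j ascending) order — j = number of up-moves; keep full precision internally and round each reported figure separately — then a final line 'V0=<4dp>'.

The replicating-portfolio and risk-neutral prices coincide; use p* = (1.05−0.93)/(1.13−0.93) = 0.6000 for the latter.
Terminal values V(4,·): V(4,0)=17.2348, V(4,1)=13.5348, V(4,2)=9.0390, V(4,3)=3.5764, V(4,4)=0.0000
  t=3,j=0: stock 18.5002 → up 20.9052 (V=13.5348), down 17.2052 (V=17.2348). Price 14.2998; hedge Δ=-1.0000, bond B=32.8000.
  t=3,j=1: stock 22.4788 → up 25.4010 (V=9.0390), down 20.9052 (V=13.5348). Price 10.3212; hedge Δ=-1.0000, bond B=32.8000.
  t=3,j=2: stock 27.3129 → up 30.8636 (V=3.5764), down 25.4010 (V=9.0390). Price 5.4871; hedge Δ=-1.0000, bond B=32.8000.
  t=3,j=3: stock 33.1866 → up 37.5009 (V=0.0000), down 30.8636 (V=3.5764). Price 1.3625; hedge Δ=-0.5388, bond B=19.2446.
  t=2,j=0: stock 19.8927 → up 22.4788 (V=10.3212), down 18.5002 (V=14.2998). Price 11.3454; hedge Δ=-1.0000, bond B=31.2381.
  t=2,j=1: stock 24.1707 → up 27.3129 (V=5.4871), down 22.4788 (V=10.3212). Price 7.0674; hedge Δ=-1.0000, bond B=31.2381.
  t=2,j=2: stock 29.3687 → up 33.1866 (V=1.3625), down 27.3129 (V=5.4871). Price 2.8689; hedge Δ=-0.7022, bond B=23.4922.
  t=1,j=0: stock 21.3900 → up 24.1707 (V=7.0674), down 19.8927 (V=11.3454). Price 8.3606; hedge Δ=-1.0000, bond B=29.7506.
  t=1,j=1: stock 25.9900 → up 29.3687 (V=2.8689), down 24.1707 (V=7.0674). Price 4.3317; hedge Δ=-0.8077, bond B=25.3243.
  t=0,j=0: stock 23.0000 → up 25.9900 (V=4.3317), down 21.3900 (V=8.3606). Price 5.6602; hedge Δ=-0.8758, bond B=25.8046.
The time-0 hedge costs 5.6602, which is the no-arbitrage price.

(0,0): Delta=-0.8758 Bond=25.8046
(1,0): Delta=-1.0000 Bond=29.7506
(1,1): Delta=-0.8077 Bond=25.3243
(2,0): Delta=-1.0000 Bond=31.2381
(2,1): Delta=-1.0000 Bond=31.2381
(2,2): Delta=-0.7022 Bond=23.4922
(3,0): Delta=-1.0000 Bond=32.8000
(3,1): Delta=-1.0000 Bond=32.8000
(3,2): Delta=-1.0000 Bond=32.8000
(3,3): Delta=-0.5388 Bond=19.2446
V0=5.6602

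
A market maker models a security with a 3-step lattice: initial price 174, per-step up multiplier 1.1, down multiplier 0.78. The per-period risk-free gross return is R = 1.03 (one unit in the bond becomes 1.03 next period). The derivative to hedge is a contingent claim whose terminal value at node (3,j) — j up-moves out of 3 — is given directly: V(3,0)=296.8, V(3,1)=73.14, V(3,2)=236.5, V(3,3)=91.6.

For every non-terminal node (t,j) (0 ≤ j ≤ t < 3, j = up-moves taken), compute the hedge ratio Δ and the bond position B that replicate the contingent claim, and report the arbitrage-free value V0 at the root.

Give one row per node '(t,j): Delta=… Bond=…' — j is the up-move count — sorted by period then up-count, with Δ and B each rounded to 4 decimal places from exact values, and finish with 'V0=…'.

No-arbitrage ⇒ martingale measure with p* = (R−d)/(u−d) = 0.7812.
Payoff layer (t=3): V(3,0)=296.8000, V(3,1)=73.1400, V(3,2)=236.5000, V(3,3)=91.6000
  t=2,j=0: stock 105.8616 → up 116.4478 (V=73.1400), down 82.5720 (V=296.8000). Price 118.5103; hedge Δ=-6.6024, bond B=817.4478.
  t=2,j=1: stock 149.2920 → up 164.2212 (V=236.5000), down 116.4478 (V=73.1400). Price 194.9175; hedge Δ=3.4195, bond B=-315.5825.
  t=2,j=2: stock 210.5400 → up 231.5940 (V=91.6000), down 164.2212 (V=236.5000). Price 119.7057; hedge Δ=-2.1507, bond B=572.5182.
  t=1,j=0: stock 135.7200 → up 149.2920 (V=194.9175), down 105.8616 (V=118.5103). Price 173.0130; hedge Δ=1.7593, bond B=-65.7594.
  t=1,j=1: stock 191.4000 → up 210.5400 (V=119.7057), down 149.2920 (V=194.9175). Price 132.1925; hedge Δ=-1.2280, bond B=367.2293.
  t=0,j=0: stock 174.0000 → up 191.4000 (V=132.1925), down 135.7200 (V=173.0130). Price 137.0116; hedge Δ=-0.7331, bond B=264.5758.
Check: Δ(0,0)·S0 + B(0,0) = 137.0116 = V0.

(0,0): Delta=-0.7331 Bond=264.5758
(1,0): Delta=1.7593 Bond=-65.7594
(1,1): Delta=-1.2280 Bond=367.2293
(2,0): Delta=-6.6024 Bond=817.4478
(2,1): Delta=3.4195 Bond=-315.5825
(2,2): Delta=-2.1507 Bond=572.5182
V0=137.0116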